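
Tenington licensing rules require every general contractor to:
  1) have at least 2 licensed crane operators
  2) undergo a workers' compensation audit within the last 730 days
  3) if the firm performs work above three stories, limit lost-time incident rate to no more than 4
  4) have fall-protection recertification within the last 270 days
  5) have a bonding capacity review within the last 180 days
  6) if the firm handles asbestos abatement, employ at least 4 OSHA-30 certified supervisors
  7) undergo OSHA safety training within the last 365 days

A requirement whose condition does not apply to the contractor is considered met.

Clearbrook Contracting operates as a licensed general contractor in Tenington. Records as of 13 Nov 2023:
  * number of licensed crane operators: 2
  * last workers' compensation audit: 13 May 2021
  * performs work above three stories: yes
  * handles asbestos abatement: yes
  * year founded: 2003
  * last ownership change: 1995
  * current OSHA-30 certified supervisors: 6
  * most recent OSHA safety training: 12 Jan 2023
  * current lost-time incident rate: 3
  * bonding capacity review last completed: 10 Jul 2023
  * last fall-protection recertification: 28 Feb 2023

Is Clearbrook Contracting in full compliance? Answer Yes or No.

1. licensed crane operators 2 ≥ 2 → met
2. workers' compensation audit 914 days ago vs limit 730 → not met
3. condition 'performs work above three stories' holds; lost-time incident rate 3 ≤ 4 → met
4. fall-protection recertification 258 days ago vs limit 270 → met
5. bonding capacity review 126 days ago vs limit 180 → met
6. condition 'handles asbestos abatement' holds; OSHA-30 certified supervisors 6 ≥ 4 → met
7. OSHA safety training 305 days ago vs limit 365 → met
Not met: 2

No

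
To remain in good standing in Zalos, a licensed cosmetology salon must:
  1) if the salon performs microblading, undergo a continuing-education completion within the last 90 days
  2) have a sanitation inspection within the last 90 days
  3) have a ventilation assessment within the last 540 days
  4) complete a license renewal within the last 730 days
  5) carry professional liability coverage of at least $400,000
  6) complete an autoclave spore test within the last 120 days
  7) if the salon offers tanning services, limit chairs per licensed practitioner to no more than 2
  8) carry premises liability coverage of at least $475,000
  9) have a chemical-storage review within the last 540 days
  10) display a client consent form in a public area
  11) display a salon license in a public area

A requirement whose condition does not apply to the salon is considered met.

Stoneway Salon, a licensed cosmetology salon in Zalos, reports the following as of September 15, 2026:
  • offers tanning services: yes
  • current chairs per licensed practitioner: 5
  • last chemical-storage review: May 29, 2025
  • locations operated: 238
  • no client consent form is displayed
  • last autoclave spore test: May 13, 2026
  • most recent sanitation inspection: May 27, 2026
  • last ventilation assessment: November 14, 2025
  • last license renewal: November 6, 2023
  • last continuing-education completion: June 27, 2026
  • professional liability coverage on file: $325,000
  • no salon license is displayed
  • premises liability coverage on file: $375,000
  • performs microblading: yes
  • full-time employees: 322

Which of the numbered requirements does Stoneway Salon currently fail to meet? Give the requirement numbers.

1. condition 'performs microblading' holds; continuing-education completion 80 days ago vs limit 90 → met
2. sanitation inspection 111 days ago vs limit 90 → not met
3. ventilation assessment 305 days ago vs limit 540 → met
4. license renewal 1044 days ago vs limit 730 → not met
5. professional liability coverage $325,000 < $400,000 → not met
6. autoclave spore test 125 days ago vs limit 120 → not met
7. condition 'offers tanning services' holds; chairs per licensed practitioner 5 > 2 → not met
8. premises liability coverage $375,000 < $475,000 → not met
9. chemical-storage review 474 days ago vs limit 540 → met
10. client consent form absent → not met
11. salon license absent → not met
Not met: 2, 4, 5, 6, 7, 8, 10, 11

2, 4, 5, 6, 7, 8, 10, 11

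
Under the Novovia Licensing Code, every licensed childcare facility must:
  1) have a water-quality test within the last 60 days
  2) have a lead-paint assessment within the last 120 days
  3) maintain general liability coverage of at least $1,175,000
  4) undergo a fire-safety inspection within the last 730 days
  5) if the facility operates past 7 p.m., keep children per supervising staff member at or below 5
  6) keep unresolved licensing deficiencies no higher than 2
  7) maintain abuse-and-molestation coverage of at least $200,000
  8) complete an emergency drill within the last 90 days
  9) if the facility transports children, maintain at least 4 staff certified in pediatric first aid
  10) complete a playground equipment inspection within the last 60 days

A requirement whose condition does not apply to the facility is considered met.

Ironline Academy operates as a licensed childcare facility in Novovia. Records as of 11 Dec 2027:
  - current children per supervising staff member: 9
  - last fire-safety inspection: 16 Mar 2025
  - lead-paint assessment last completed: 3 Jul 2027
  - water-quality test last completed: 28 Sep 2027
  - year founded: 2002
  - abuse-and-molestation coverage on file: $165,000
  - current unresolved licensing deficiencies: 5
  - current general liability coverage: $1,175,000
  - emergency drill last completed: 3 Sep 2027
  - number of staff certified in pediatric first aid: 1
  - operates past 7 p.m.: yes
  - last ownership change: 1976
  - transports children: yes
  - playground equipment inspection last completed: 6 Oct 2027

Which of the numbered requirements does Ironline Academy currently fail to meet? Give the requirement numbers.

1, 2, 4, 5, 6, 7, 8, 9, 10

1. water-quality test 74 days ago vs limit 60 → not met
2. lead-paint assessment 161 days ago vs limit 120 → not met
3. general liability coverage $1,175,000 ≥ $1,175,000 → met
4. fire-safety inspection 1000 days ago vs limit 730 → not met
5. condition 'operates past 7 p.m.' holds; children per supervising staff member 9 > 5 → not met
6. unresolved licensing deficiencies 5 > 2 → not met
7. abuse-and-molestation coverage $165,000 < $200,000 → not met
8. emergency drill 99 days ago vs limit 90 → not met
9. condition 'transports children' holds; staff certified in pediatric first aid 1 < 4 → not met
10. playground equipment inspection 66 days ago vs limit 60 → not met
Not met: 1, 2, 4, 5, 6, 7, 8, 9, 10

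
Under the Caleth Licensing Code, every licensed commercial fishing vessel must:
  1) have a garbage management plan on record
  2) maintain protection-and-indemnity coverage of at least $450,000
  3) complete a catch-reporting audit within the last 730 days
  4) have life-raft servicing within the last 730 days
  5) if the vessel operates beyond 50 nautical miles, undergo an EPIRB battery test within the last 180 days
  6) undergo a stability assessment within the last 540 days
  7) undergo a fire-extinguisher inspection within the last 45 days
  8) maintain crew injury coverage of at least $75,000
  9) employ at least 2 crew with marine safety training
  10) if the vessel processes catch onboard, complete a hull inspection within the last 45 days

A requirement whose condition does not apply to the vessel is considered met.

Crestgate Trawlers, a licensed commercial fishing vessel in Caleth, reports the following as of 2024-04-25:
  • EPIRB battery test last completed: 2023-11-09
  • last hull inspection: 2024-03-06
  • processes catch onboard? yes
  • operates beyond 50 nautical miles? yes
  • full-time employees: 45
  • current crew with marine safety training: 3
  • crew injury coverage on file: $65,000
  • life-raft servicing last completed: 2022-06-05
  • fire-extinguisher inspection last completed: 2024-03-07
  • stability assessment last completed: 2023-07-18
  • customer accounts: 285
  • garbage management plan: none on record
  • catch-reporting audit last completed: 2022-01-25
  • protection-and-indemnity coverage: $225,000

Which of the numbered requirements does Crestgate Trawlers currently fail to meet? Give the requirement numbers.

1, 2, 3, 7, 8, 10

1. garbage management plan absent → not met
2. protection-and-indemnity coverage $225,000 < $450,000 → not met
3. catch-reporting audit 821 days ago vs limit 730 → not met
4. life-raft servicing 690 days ago vs limit 730 → met
5. condition 'operates beyond 50 nautical miles' holds; EPIRB battery test 168 days ago vs limit 180 → met
6. stability assessment 282 days ago vs limit 540 → met
7. fire-extinguisher inspection 49 days ago vs limit 45 → not met
8. crew injury coverage $65,000 < $75,000 → not met
9. crew with marine safety training 3 ≥ 2 → met
10. condition 'processes catch onboard' holds; hull inspection 50 days ago vs limit 45 → not met
Not met: 1, 2, 3, 7, 8, 10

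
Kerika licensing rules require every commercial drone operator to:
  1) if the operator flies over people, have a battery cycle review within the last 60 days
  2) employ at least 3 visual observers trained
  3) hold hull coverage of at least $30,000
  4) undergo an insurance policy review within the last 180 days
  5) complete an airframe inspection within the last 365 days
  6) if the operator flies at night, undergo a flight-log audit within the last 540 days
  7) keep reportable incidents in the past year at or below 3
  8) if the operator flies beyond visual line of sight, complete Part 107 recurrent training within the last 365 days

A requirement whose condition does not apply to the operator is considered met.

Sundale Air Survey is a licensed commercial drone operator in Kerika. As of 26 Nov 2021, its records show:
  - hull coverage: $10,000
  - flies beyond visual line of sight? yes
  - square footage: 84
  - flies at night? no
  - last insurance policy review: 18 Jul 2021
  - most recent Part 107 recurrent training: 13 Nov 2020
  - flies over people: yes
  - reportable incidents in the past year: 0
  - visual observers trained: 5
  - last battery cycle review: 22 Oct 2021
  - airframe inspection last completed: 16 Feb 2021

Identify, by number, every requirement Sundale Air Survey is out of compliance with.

1. condition 'flies over people' holds; battery cycle review 35 days ago vs limit 60 → met
2. visual observers trained 5 ≥ 3 → met
3. hull coverage $10,000 < $30,000 → not met
4. insurance policy review 131 days ago vs limit 180 → met
5. airframe inspection 283 days ago vs limit 365 → met
6. condition 'flies at night' does not hold → requirement n/a → met
7. reportable incidents in the past year 0 ≤ 3 → met
8. condition 'flies beyond visual line of sight' holds; Part 107 recurrent training 378 days ago vs limit 365 → not met
Not met: 3, 8

3, 8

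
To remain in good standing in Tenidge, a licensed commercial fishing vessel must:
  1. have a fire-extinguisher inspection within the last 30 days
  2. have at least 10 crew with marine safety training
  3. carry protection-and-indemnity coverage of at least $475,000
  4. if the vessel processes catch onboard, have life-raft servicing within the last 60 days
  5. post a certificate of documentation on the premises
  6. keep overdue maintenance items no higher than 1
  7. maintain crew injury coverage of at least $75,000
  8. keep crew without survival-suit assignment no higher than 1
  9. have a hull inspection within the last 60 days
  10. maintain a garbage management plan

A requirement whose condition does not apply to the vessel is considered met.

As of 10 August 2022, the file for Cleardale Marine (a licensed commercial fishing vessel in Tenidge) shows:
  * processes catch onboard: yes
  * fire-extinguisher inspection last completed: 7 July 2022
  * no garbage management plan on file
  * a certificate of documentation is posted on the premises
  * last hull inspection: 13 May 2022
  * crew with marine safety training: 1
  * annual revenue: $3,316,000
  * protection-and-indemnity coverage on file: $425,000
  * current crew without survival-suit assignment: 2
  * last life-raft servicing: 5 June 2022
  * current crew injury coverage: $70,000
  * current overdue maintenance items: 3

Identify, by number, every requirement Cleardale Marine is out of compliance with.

1. fire-extinguisher inspection 34 days ago vs limit 30 → not met
2. crew with marine safety training 1 < 10 → not met
3. protection-and-indemnity coverage $425,000 < $475,000 → not met
4. condition 'processes catch onboard' holds; life-raft servicing 66 days ago vs limit 60 → not met
5. certificate of documentation present → met
6. overdue maintenance items 3 > 1 → not met
7. crew injury coverage $70,000 < $75,000 → not met
8. crew without survival-suit assignment 2 > 1 → not met
9. hull inspection 89 days ago vs limit 60 → not met
10. garbage management plan absent → not met
Not met: 1, 2, 3, 4, 6, 7, 8, 9, 10

1, 2, 3, 4, 6, 7, 8, 9, 10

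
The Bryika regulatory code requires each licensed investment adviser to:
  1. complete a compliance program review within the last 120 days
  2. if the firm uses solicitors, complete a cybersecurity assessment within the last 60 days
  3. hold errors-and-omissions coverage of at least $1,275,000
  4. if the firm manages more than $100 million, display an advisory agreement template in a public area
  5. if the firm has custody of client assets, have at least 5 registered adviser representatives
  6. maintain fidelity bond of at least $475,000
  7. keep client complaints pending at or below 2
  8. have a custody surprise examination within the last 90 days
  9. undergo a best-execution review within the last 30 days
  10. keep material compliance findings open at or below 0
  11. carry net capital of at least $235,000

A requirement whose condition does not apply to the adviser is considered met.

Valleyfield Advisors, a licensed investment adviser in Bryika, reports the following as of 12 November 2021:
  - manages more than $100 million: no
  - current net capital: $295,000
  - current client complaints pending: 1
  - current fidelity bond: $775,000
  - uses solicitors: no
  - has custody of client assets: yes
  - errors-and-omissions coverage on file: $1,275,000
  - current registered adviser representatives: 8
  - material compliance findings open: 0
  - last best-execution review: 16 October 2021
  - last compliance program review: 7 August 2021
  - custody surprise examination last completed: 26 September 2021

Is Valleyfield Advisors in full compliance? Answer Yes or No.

Yes

1. compliance program review 97 days ago vs limit 120 → met
2. condition 'uses solicitors' does not hold → requirement n/a → met
3. errors-and-omissions coverage $1,275,000 ≥ $1,275,000 → met
4. condition 'manages more than $100 million' does not hold → requirement n/a → met
5. condition 'has custody of client assets' holds; registered adviser representatives 8 ≥ 5 → met
6. fidelity bond $775,000 ≥ $475,000 → met
7. client complaints pending 1 ≤ 2 → met
8. custody surprise examination 47 days ago vs limit 90 → met
9. best-execution review 27 days ago vs limit 30 → met
10. material compliance findings open 0 ≤ 0 → met
11. net capital $295,000 ≥ $235,000 → met
All met.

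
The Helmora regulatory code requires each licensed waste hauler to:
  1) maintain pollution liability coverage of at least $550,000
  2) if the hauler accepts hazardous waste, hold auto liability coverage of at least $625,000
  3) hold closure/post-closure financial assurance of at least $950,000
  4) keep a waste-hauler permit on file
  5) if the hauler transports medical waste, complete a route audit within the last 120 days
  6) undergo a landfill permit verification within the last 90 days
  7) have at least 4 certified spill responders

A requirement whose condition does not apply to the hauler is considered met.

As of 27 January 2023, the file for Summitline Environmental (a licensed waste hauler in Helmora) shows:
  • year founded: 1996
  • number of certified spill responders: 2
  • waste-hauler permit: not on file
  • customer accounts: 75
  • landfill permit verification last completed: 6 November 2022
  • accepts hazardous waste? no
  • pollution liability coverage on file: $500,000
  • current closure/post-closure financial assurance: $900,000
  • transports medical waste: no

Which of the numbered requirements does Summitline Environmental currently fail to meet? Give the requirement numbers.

1, 3, 4, 7

1. pollution liability coverage $500,000 < $550,000 → not met
2. condition 'accepts hazardous waste' does not hold → requirement n/a → met
3. closure/post-closure financial assurance $900,000 < $950,000 → not met
4. waste-hauler permit absent → not met
5. condition 'transports medical waste' does not hold → requirement n/a → met
6. landfill permit verification 82 days ago vs limit 90 → met
7. certified spill responders 2 < 4 → not met
Not met: 1, 3, 4, 7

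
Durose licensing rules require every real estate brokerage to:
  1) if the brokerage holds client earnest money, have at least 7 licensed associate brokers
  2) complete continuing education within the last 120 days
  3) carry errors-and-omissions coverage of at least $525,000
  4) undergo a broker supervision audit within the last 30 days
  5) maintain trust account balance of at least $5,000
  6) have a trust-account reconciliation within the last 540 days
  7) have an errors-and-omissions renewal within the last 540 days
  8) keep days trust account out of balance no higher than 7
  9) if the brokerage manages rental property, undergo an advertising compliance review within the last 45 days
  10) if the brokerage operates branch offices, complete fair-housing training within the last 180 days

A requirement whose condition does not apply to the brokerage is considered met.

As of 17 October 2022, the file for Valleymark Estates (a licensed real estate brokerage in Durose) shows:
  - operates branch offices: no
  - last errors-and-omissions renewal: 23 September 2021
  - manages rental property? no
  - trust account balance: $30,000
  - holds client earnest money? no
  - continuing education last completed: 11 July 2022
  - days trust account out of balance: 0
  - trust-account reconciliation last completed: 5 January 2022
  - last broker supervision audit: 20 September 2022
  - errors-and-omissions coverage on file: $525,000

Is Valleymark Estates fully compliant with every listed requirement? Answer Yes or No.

Yes

1. condition 'holds client earnest money' does not hold → requirement n/a → met
2. continuing education 98 days ago vs limit 120 → met
3. errors-and-omissions coverage $525,000 ≥ $525,000 → met
4. broker supervision audit 27 days ago vs limit 30 → met
5. trust account balance $30,000 ≥ $5,000 → met
6. trust-account reconciliation 285 days ago vs limit 540 → met
7. errors-and-omissions renewal 389 days ago vs limit 540 → met
8. days trust account out of balance 0 ≤ 7 → met
9. condition 'manages rental property' does not hold → requirement n/a → met
10. condition 'operates branch offices' does not hold → requirement n/a → met
All met.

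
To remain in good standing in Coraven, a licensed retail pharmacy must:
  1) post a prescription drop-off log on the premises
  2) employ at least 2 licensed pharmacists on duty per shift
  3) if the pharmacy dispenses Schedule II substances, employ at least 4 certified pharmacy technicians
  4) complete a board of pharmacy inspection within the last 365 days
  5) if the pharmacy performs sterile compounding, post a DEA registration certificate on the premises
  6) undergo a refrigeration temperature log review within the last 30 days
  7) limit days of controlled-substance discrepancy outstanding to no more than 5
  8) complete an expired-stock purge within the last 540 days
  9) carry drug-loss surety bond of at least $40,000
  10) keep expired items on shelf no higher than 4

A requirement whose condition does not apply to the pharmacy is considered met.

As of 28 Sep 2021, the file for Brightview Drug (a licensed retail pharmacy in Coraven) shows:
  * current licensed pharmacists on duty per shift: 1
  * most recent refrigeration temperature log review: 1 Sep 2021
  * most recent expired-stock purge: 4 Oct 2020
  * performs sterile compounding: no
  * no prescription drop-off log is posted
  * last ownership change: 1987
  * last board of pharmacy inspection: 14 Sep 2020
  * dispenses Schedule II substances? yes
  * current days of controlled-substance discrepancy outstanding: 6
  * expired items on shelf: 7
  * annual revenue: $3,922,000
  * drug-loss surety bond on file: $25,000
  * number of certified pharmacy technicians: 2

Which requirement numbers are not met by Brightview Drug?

1, 2, 3, 4, 7, 9, 10

1. prescription drop-off log absent → not met
2. licensed pharmacists on duty per shift 1 < 2 → not met
3. condition 'dispenses Schedule II substances' holds; certified pharmacy technicians 2 < 4 → not met
4. board of pharmacy inspection 379 days ago vs limit 365 → not met
5. condition 'performs sterile compounding' does not hold → requirement n/a → met
6. refrigeration temperature log review 27 days ago vs limit 30 → met
7. days of controlled-substance discrepancy outstanding 6 > 5 → not met
8. expired-stock purge 359 days ago vs limit 540 → met
9. drug-loss surety bond $25,000 < $40,000 → not met
10. expired items on shelf 7 > 4 → not met
Not met: 1, 2, 3, 4, 7, 9, 10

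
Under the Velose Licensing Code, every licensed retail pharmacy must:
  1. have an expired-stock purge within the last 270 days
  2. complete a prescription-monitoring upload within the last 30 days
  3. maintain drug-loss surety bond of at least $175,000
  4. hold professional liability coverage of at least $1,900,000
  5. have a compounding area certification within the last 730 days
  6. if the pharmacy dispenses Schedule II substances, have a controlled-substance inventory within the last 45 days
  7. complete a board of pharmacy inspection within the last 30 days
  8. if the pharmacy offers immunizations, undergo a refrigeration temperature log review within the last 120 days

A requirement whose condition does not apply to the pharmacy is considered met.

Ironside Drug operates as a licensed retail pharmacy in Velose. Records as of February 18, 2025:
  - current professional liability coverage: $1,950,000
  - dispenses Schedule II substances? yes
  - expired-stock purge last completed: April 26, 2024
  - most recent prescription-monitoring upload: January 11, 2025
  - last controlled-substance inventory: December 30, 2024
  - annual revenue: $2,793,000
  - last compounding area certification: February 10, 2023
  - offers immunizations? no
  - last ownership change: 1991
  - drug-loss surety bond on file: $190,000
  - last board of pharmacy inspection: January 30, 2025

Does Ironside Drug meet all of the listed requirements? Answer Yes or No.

1. expired-stock purge 298 days ago vs limit 270 → not met
2. prescription-monitoring upload 38 days ago vs limit 30 → not met
3. drug-loss surety bond $190,000 ≥ $175,000 → met
4. professional liability coverage $1,950,000 ≥ $1,900,000 → met
5. compounding area certification 739 days ago vs limit 730 → not met
6. condition 'dispenses Schedule II substances' holds; controlled-substance inventory 50 days ago vs limit 45 → not met
7. board of pharmacy inspection 19 days ago vs limit 30 → met
8. condition 'offers immunizations' does not hold → requirement n/a → met
Not met: 1, 2, 5, 6

No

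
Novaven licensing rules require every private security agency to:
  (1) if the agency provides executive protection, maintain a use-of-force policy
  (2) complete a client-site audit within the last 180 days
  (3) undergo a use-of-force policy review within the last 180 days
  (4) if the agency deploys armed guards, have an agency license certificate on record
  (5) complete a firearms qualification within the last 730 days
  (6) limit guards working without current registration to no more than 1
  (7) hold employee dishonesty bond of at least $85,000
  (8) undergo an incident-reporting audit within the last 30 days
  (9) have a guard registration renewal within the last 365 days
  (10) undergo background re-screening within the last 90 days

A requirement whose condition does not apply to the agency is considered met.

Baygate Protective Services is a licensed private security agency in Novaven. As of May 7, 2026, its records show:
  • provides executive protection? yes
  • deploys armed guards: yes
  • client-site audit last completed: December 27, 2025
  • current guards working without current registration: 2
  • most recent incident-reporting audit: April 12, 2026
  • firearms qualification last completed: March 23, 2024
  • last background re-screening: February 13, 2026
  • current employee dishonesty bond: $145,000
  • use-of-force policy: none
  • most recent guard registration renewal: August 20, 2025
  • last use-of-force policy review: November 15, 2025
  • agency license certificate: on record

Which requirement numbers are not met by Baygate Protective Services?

1, 5, 6

1. condition 'provides executive protection' holds; use-of-force policy absent → not met
2. client-site audit 131 days ago vs limit 180 → met
3. use-of-force policy review 173 days ago vs limit 180 → met
4. condition 'deploys armed guards' holds; agency license certificate present → met
5. firearms qualification 775 days ago vs limit 730 → not met
6. guards working without current registration 2 > 1 → not met
7. employee dishonesty bond $145,000 ≥ $85,000 → met
8. incident-reporting audit 25 days ago vs limit 30 → met
9. guard registration renewal 260 days ago vs limit 365 → met
10. background re-screening 83 days ago vs limit 90 → met
Not met: 1, 5, 6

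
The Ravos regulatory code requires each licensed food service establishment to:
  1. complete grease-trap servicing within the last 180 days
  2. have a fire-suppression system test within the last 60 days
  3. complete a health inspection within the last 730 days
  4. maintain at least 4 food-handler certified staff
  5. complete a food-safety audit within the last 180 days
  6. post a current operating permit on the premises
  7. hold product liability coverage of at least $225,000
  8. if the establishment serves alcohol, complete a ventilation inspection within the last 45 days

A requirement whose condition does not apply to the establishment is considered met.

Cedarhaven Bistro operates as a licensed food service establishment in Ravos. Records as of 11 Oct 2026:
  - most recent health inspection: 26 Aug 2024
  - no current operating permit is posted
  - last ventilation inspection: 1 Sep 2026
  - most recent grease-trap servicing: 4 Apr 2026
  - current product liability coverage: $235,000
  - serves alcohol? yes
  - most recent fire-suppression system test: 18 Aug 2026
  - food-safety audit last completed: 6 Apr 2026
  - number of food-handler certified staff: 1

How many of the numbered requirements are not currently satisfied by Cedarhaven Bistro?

5

1. grease-trap servicing 190 days ago vs limit 180 → not met
2. fire-suppression system test 54 days ago vs limit 60 → met
3. health inspection 776 days ago vs limit 730 → not met
4. food-handler certified staff 1 < 4 → not met
5. food-safety audit 188 days ago vs limit 180 → not met
6. current operating permit absent → not met
7. product liability coverage $235,000 ≥ $225,000 → met
8. condition 'serves alcohol' holds; ventilation inspection 40 days ago vs limit 45 → met
Not met: 5 of 8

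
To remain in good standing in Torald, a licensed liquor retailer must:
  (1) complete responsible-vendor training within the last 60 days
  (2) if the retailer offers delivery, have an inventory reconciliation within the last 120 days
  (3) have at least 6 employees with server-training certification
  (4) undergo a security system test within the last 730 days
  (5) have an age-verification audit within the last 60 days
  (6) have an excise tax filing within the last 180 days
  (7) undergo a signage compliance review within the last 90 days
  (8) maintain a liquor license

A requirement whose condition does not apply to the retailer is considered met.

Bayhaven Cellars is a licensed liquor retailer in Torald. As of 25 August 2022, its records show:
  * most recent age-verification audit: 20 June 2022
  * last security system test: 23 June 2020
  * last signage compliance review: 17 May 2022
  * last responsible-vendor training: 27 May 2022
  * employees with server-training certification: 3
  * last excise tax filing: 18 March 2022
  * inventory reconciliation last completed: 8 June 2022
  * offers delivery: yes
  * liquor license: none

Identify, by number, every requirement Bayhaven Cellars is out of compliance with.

1, 3, 4, 5, 7, 8

1. responsible-vendor training 90 days ago vs limit 60 → not met
2. condition 'offers delivery' holds; inventory reconciliation 78 days ago vs limit 120 → met
3. employees with server-training certification 3 < 6 → not met
4. security system test 793 days ago vs limit 730 → not met
5. age-verification audit 66 days ago vs limit 60 → not met
6. excise tax filing 160 days ago vs limit 180 → met
7. signage compliance review 100 days ago vs limit 90 → not met
8. liquor license absent → not met
Not met: 1, 3, 4, 5, 7, 8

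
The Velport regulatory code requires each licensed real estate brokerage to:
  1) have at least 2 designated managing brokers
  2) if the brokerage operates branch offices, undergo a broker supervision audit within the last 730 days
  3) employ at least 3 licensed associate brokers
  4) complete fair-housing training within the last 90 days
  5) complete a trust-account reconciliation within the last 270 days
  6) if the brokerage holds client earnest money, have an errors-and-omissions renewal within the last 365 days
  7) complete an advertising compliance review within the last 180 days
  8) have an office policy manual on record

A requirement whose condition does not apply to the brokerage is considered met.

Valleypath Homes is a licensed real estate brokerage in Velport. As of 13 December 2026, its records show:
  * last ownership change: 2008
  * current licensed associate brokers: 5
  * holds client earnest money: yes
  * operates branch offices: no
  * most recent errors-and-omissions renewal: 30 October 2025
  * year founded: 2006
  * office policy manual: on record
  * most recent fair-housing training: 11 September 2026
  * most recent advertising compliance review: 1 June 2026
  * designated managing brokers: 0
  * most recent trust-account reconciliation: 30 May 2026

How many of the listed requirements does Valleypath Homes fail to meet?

4

1. designated managing brokers 0 < 2 → not met
2. condition 'operates branch offices' does not hold → requirement n/a → met
3. licensed associate brokers 5 ≥ 3 → met
4. fair-housing training 93 days ago vs limit 90 → not met
5. trust-account reconciliation 197 days ago vs limit 270 → met
6. condition 'holds client earnest money' holds; errors-and-omissions renewal 409 days ago vs limit 365 → not met
7. advertising compliance review 195 days ago vs limit 180 → not met
8. office policy manual present → met
Not met: 4 of 8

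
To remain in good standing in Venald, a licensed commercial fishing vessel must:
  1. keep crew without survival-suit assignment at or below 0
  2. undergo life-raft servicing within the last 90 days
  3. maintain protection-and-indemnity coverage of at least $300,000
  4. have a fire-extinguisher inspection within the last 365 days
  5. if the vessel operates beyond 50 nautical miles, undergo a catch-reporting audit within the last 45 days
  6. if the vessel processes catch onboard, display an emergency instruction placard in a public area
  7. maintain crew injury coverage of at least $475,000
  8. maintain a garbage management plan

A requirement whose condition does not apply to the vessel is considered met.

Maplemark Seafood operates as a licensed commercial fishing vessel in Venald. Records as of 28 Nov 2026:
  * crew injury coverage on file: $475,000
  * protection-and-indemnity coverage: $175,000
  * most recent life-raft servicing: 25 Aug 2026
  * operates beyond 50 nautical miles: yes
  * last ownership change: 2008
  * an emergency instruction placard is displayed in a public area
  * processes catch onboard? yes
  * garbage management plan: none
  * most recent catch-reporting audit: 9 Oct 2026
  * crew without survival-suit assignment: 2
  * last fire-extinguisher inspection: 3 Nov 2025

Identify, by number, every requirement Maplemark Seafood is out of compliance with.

1. crew without survival-suit assignment 2 > 0 → not met
2. life-raft servicing 95 days ago vs limit 90 → not met
3. protection-and-indemnity coverage $175,000 < $300,000 → not met
4. fire-extinguisher inspection 390 days ago vs limit 365 → not met
5. condition 'operates beyond 50 nautical miles' holds; catch-reporting audit 50 days ago vs limit 45 → not met
6. condition 'processes catch onboard' holds; emergency instruction placard present → met
7. crew injury coverage $475,000 ≥ $475,000 → met
8. garbage management plan absent → not met
Not met: 1, 2, 3, 4, 5, 8

1, 2, 3, 4, 5, 8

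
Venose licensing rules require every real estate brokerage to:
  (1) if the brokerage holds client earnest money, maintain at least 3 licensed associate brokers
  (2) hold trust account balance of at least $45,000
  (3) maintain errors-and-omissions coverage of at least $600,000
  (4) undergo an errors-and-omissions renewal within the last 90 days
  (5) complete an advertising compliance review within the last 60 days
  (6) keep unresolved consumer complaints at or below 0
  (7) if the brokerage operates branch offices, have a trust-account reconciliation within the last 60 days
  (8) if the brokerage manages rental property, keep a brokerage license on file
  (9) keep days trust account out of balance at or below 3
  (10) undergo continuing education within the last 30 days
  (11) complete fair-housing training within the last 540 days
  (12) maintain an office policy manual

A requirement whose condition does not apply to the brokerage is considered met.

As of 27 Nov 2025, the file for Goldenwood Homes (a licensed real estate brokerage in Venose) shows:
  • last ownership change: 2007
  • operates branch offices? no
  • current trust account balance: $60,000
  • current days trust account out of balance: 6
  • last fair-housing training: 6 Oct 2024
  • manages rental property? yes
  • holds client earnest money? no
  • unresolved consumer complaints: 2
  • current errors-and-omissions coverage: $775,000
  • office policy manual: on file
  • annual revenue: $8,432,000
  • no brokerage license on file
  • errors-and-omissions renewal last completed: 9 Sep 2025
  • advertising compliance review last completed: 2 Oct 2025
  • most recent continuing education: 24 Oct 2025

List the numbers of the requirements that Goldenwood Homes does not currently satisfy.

1. condition 'holds client earnest money' does not hold → requirement n/a → met
2. trust account balance $60,000 ≥ $45,000 → met
3. errors-and-omissions coverage $775,000 ≥ $600,000 → met
4. errors-and-omissions renewal 79 days ago vs limit 90 → met
5. advertising compliance review 56 days ago vs limit 60 → met
6. unresolved consumer complaints 2 > 0 → not met
7. condition 'operates branch offices' does not hold → requirement n/a → met
8. condition 'manages rental property' holds; brokerage license absent → not met
9. days trust account out of balance 6 > 3 → not met
10. continuing education 34 days ago vs limit 30 → not met
11. fair-housing training 417 days ago vs limit 540 → met
12. office policy manual present → met
Not met: 6, 8, 9, 10

6, 8, 9, 10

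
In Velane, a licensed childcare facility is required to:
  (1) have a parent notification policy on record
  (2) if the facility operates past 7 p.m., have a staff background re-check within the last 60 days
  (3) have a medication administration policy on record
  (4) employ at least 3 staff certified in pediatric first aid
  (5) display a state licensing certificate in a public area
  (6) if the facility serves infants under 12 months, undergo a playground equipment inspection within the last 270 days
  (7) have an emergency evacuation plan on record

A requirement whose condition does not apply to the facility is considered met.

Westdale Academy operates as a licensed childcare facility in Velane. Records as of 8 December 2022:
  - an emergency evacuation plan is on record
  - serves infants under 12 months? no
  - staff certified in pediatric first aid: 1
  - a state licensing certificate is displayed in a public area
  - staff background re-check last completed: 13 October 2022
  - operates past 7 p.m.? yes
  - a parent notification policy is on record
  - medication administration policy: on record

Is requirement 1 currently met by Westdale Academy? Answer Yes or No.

1. parent notification policy present → met

Yes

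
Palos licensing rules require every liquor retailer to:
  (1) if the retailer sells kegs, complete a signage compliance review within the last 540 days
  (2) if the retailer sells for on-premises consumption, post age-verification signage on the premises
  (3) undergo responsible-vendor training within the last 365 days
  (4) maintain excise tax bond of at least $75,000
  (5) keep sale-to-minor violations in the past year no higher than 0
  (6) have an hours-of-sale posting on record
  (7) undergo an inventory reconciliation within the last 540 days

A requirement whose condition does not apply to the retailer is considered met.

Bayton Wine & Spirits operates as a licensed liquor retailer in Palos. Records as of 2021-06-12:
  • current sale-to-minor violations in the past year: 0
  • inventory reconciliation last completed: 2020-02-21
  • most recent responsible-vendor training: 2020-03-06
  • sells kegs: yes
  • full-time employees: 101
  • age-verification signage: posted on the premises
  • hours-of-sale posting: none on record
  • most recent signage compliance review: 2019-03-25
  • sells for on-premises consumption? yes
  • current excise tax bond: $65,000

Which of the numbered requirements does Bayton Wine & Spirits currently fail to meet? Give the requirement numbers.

1, 3, 4, 6

1. condition 'sells kegs' holds; signage compliance review 810 days ago vs limit 540 → not met
2. condition 'sells for on-premises consumption' holds; age-verification signage present → met
3. responsible-vendor training 463 days ago vs limit 365 → not met
4. excise tax bond $65,000 < $75,000 → not met
5. sale-to-minor violations in the past year 0 ≤ 0 → met
6. hours-of-sale posting absent → not met
7. inventory reconciliation 477 days ago vs limit 540 → met
Not met: 1, 3, 4, 6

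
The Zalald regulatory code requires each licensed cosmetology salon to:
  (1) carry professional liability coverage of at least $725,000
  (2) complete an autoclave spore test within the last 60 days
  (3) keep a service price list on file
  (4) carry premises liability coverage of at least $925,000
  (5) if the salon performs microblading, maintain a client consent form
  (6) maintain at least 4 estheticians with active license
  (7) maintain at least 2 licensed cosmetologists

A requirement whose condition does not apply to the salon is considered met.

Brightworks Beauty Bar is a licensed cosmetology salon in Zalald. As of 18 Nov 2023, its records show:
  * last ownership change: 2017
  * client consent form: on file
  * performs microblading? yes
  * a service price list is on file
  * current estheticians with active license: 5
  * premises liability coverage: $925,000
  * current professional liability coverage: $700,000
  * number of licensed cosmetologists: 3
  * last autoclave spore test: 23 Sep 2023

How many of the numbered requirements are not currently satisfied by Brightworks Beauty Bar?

1. professional liability coverage $700,000 < $725,000 → not met
2. autoclave spore test 56 days ago vs limit 60 → met
3. service price list present → met
4. premises liability coverage $925,000 ≥ $925,000 → met
5. condition 'performs microblading' holds; client consent form present → met
6. estheticians with active license 5 ≥ 4 → met
7. licensed cosmetologists 3 ≥ 2 → met
Not met: 1 of 7

1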